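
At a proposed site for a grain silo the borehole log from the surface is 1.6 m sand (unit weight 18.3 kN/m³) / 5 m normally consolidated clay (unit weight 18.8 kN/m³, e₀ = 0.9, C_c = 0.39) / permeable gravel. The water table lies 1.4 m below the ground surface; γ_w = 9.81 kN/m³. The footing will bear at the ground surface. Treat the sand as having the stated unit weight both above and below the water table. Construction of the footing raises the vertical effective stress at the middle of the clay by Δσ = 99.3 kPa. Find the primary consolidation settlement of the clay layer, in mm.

Mid-depth of clay below the ground surface: z = 1.6 + 5/2 = 4.1 m.
Total vertical stress at mid-clay: σ_v = 18.3×1.6 + 18.8×2.5 = 76.28 kPa.
Pore pressure: u = 9.81×(4.1 − 1.4) = 26.487 kPa.
Initial effective stress: σ'_0 = σ_v − u = 76.28 − 26.487 = 49.793 kPa.
Final effective stress: σ'_f = σ'_0 + Δσ = 49.793 + 99.3 = 149.09 kPa.
Normally consolidated clay, so the full stress increment lies on the virgin compression line:
S_c = C_c·H/(1+e₀)·log₁₀(σ'_f/σ'_0) = 0.39×5/(1+0.9)×log₁₀(149.09/49.793)
    = 1.0263 × 0.47628 = 0.4888 m

S_c ≈ 489 mm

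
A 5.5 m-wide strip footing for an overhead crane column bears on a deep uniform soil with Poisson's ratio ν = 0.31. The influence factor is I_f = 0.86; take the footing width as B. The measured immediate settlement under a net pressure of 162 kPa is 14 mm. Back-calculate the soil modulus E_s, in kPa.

S_e = q·B·(1−ν²)/E_s · I_f  ⇒  E_s = q·B·(1−ν²)·I_f / S_e.
E_s = 162 × 5.5 × 0.9039 × 0.86 / 0.014 = 49470 kPa

E_s ≈ 49500 kPa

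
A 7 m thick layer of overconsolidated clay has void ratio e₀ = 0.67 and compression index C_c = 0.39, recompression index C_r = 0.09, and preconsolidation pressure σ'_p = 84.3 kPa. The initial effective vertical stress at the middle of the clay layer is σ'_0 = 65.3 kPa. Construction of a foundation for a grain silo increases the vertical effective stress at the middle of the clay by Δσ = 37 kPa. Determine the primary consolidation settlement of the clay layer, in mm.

S_c ≈ 179 mm

Final effective stress: σ'_f = 65.3 + 37 = 102.3 kPa.
σ'_f = 102.3 > σ'_p = 84.3 kPa, so the stress path crosses the preconsolidation pressure — recompression up to σ'_p, then virgin compression beyond:
S_c = H/(1+e₀)·[C_r·log₁₀(σ'_p/σ'_0) + C_c·log₁₀(σ'_f/σ'_p)]
    = 7/1.67 × [0.09×log₁₀(84.3/65.3) + 0.39×log₁₀(102.3/84.3)]
    = 4.1916 × [0.0099823 + 0.032779] = 0.1792 m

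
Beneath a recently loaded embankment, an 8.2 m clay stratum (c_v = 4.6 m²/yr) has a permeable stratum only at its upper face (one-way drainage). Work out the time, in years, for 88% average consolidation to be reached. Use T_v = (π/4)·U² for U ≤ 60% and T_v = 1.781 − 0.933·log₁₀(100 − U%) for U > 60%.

Drainage path length: H_d = H = 8.2 m (single drainage).
U > 60%: T_v = 1.781 − 0.933·log₁₀(100 − 88) = 0.77412.
t = T_v·H_d²/c_v = 0.77412×8.2²/4.6 = 11.32 years.

t ≈ 11.3 years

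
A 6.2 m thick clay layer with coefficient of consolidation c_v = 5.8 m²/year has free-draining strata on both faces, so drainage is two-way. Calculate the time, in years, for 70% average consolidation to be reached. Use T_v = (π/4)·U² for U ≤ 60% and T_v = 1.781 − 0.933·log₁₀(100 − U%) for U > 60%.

t ≈ 0.667 years

Drainage path length: H_d = H/2 = 3.1 m (double drainage).
U > 60%: T_v = 1.781 − 0.933·log₁₀(100 − 70) = 0.40285.
t = T_v·H_d²/c_v = 0.40285×3.1²/5.8 = 0.6675 years.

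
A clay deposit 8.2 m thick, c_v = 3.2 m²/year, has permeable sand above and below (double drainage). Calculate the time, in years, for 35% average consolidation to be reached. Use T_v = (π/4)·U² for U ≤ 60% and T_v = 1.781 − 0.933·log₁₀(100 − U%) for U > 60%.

Drainage path length: H_d = H/2 = 4.1 m (double drainage).
U ≤ 60%: T_v = (π/4)·U² = (π/4)×0.35² = 0.096211.
t = T_v·H_d²/c_v = 0.096211×4.1²/3.2 = 0.5054 years.

t ≈ 0.505 years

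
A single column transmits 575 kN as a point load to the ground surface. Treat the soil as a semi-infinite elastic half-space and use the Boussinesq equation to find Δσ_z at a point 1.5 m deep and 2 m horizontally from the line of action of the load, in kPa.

Boussinesq vertical stress below a point load on an elastic half-space:
Δσ_z = 3P/(2πz²) · [1 + (r/z)²]^(−5/2)
r/z = 2/1.5 = 1.3333; [1+(r/z)²]^(−5/2) = 0.07776.
Δσ_z = 3×575/(2π×1.5²) × 0.07776 = 122.02 × 0.07776 = 9.488 kPa

Δσ_z ≈ 9.49 kPa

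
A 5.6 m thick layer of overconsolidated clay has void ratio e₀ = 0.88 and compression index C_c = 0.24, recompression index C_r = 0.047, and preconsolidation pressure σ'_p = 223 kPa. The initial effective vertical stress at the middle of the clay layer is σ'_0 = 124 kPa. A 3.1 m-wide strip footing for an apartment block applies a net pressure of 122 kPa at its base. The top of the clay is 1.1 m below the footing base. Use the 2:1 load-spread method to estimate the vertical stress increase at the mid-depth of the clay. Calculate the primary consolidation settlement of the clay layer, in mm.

S_c ≈ 22 mm

Mid-depth of clay below the footing base: z = 1.1 + 5.6/2 = 3.9 m.
Stress increase at mid-clay by the 2:1 spreading method:
Δσ = qB/(B+z) = 122×3.1/(3.1+3.9) = 54.029 kPa
Final effective stress: σ'_f = 124 + 54.029 = 178.03 kPa.
σ'_f = 178.03 ≤ σ'_p = 223 kPa, so the clay remains overconsolidated and only the recompression index applies:
S_c = C_r·H/(1+e₀)·log₁₀(σ'_f/σ'_0) = 0.047×5.6/1.88×log₁₀(178.03/124)
    = 0.14 × 0.15707 = 0.02199 m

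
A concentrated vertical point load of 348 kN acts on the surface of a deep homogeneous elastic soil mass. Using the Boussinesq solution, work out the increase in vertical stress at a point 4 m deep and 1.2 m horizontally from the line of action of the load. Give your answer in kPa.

Boussinesq vertical stress below a point load on an elastic half-space:
Δσ_z = 3P/(2πz²) · [1 + (r/z)²]^(−5/2)
r/z = 1.2/4 = 0.3; [1+(r/z)²]^(−5/2) = 0.80618.
Δσ_z = 3×348/(2π×4²) × 0.80618 = 10.385 × 0.80618 = 8.372 kPa

Δσ_z ≈ 8.37 kPa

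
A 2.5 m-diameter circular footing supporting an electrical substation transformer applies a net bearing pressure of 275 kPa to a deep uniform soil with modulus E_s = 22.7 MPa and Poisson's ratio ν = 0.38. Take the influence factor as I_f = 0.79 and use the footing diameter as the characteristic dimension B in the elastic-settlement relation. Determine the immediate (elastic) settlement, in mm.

Immediate (elastic) settlement: S_e = q·B·(1−ν²)/E_s · I_f.
E_s = 22.7 MPa = 22700 kPa.
S_e = 275 × 2.5 × (1 − 0.38²) / 22700 × 0.79
    = 275 × 2.5 × 0.8556 / 22700 × 0.79
    = 0.02047 m = 20.47 mm

S_e ≈ 20.5 mm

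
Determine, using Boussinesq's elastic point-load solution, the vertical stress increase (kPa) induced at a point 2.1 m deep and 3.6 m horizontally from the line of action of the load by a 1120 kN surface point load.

Δσ_z ≈ 3.94 kPa

Boussinesq vertical stress below a point load on an elastic half-space:
Δσ_z = 3P/(2πz²) · [1 + (r/z)²]^(−5/2)
r/z = 3.6/2.1 = 1.7143; [1+(r/z)²]^(−5/2) = 0.032479.
Δσ_z = 3×1120/(2π×2.1²) × 0.032479 = 121.26 × 0.032479 = 3.938 kPa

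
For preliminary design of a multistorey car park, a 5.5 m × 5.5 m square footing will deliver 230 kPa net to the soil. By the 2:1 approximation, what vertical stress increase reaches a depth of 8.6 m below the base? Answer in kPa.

By the 2:1 method the load spreads at 1 horizontal : 2 vertical, so at depth z the loaded area has grown by z in each plan dimension:
Δσ = qBL/((B+z)(L+z)) = 230×5.5×5.5/((5.5+8.6)(5.5+8.6)) = 34.996 kPa

Δσ_z ≈ 35 kPa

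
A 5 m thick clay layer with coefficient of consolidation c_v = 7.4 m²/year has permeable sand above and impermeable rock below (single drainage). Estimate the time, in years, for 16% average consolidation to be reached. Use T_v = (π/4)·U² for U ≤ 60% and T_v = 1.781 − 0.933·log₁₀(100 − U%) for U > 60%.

Drainage path length: H_d = H = 5 m (single drainage).
U ≤ 60%: T_v = (π/4)·U² = (π/4)×0.16² = 0.020106.
t = T_v·H_d²/c_v = 0.020106×5²/7.4 = 0.06793 years.

t ≈ 0.0679 years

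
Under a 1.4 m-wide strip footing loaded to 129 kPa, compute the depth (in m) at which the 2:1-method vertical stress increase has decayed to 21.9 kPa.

2:1 spreading — at depth z the loaded area has grown by z in each plan dimension:
qB/(B+z) = Δσ_z ⇒ z = qB/Δσ_z − B = 129×1.4/21.9 − 1.4 = 6.847 m

z ≈ 6.85 m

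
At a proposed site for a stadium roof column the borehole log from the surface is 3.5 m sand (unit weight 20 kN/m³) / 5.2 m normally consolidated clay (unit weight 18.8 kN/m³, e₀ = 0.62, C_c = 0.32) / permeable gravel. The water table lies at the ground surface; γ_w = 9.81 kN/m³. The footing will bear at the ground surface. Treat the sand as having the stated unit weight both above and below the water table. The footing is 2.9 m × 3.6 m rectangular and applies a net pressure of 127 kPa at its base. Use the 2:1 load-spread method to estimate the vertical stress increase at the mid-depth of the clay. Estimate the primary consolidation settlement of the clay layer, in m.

S_c ≈ 0.102 m

Mid-depth of clay below the ground surface: z = 3.5 + 5.2/2 = 6.1 m.
Total vertical stress at mid-clay: σ_v = 20×3.5 + 18.8×2.6 = 118.88 kPa.
Pore pressure: u = 9.81×(6.1 − 0) = 59.841 kPa.
Initial effective stress: σ'_0 = σ_v − u = 118.88 − 59.841 = 59.039 kPa.
Stress increase at mid-clay by the 2:1 spreading method:
Δσ = qBL/((B+z)(L+z)) = 127×2.9×3.6/((2.9+6.1)(3.6+6.1)) = 15.188 kPa
Final effective stress: σ'_f = σ'_0 + Δσ = 59.039 + 15.188 = 74.227 kPa.
Normally consolidated clay, so the full stress increment lies on the virgin compression line:
S_c = C_c·H/(1+e₀)·log₁₀(σ'_f/σ'_0) = 0.32×5.2/(1+0.62)×log₁₀(74.227/59.039)
    = 1.0272 × 0.099423 = 0.1021 m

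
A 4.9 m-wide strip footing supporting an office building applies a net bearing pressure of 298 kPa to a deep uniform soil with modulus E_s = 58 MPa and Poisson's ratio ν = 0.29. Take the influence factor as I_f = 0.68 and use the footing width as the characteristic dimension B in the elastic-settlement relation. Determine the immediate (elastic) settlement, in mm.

S_e ≈ 15.7 mm

Immediate (elastic) settlement: S_e = q·B·(1−ν²)/E_s · I_f.
E_s = 58 MPa = 58000 kPa.
S_e = 298 × 4.9 × (1 − 0.29²) / 58000 × 0.68
    = 298 × 4.9 × 0.9159 / 58000 × 0.68
    = 0.01568 m = 15.68 mm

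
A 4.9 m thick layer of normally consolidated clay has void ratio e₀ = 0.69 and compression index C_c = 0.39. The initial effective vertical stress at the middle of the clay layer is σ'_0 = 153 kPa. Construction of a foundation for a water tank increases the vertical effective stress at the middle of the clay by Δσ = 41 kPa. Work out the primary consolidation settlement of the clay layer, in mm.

S_c ≈ 117 mm

Final effective stress: σ'_f = σ'_0 + Δσ = 153 + 41 = 194 kPa.
Normally consolidated clay, so the full stress increment lies on the virgin compression line:
S_c = C_c·H/(1+e₀)·log₁₀(σ'_f/σ'_0) = 0.39×4.9/(1+0.69)×log₁₀(194/153)
    = 1.1308 × 0.10311 = 0.1166 m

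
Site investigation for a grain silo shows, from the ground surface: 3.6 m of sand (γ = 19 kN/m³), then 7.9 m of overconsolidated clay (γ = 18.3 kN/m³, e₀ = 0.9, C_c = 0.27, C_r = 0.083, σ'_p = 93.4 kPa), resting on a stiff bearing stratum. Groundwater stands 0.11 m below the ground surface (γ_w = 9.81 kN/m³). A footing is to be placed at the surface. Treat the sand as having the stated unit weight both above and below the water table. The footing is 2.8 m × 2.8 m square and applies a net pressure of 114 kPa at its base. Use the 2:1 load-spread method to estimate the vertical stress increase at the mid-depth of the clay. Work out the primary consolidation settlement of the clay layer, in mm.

Mid-depth of clay below the ground surface: z = 3.6 + 7.9/2 = 7.55 m.
Total vertical stress at mid-clay: σ_v = 19×3.6 + 18.3×3.95 = 140.69 kPa.
Pore pressure: u = 9.81×(7.55 − 0.11) = 72.986 kPa.
Initial effective stress: σ'_0 = σ_v − u = 140.69 − 72.986 = 67.704 kPa.
Stress increase at mid-clay by the 2:1 spreading method:
Δσ = qBL/((B+z)(L+z)) = 114×2.8×2.8/((2.8+7.55)(2.8+7.55)) = 8.3433 kPa
Final effective stress: σ'_f = 67.704 + 8.3433 = 76.047 kPa.
σ'_f = 76.047 ≤ σ'_p = 93.4 kPa, so the clay remains overconsolidated and only the recompression index applies:
S_c = C_r·H/(1+e₀)·log₁₀(σ'_f/σ'_0) = 0.083×7.9/1.9×log₁₀(76.047/67.704)
    = 0.34511 × 0.050468 = 0.01742 m

S_c ≈ 17.4 mm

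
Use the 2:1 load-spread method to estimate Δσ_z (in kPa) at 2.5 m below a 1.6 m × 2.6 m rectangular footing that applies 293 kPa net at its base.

Δσ_z ≈ 58.3 kPa

By the 2:1 method the load spreads at 1 horizontal : 2 vertical, so at depth z the loaded area has grown by z in each plan dimension:
Δσ = qBL/((B+z)(L+z)) = 293×1.6×2.6/((1.6+2.5)(2.6+2.5)) = 58.292 kPa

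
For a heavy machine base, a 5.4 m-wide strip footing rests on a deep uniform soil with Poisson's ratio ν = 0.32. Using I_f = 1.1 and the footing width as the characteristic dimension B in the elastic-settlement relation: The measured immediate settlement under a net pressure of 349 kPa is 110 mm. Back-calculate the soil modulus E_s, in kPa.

S_e = q·B·(1−ν²)/E_s · I_f  ⇒  E_s = q·B·(1−ν²)·I_f / S_e.
E_s = 349 × 5.4 × 0.8976 × 1.1 / 0.11 = 16920 kPa

E_s ≈ 16900 kPa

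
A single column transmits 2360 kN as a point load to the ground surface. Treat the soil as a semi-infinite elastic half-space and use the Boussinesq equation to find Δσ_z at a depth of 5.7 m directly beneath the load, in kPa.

Δσ_z ≈ 34.7 kPa

Boussinesq vertical stress below a point load on an elastic half-space:
Δσ_z = 3P/(2πz²) · [1 + (r/z)²]^(−5/2)
r/z = 0/5.7 = 0; [1+(r/z)²]^(−5/2) = 1.
Δσ_z = 3×2360/(2π×5.7²) × 1 = 34.682 × 1 = 34.68 kPa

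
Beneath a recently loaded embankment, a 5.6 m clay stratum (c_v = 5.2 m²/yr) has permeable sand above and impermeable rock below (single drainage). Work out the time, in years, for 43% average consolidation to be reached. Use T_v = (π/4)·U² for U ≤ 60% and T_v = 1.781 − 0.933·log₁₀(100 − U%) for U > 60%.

Drainage path length: H_d = H = 5.6 m (single drainage).
U ≤ 60%: T_v = (π/4)·U² = (π/4)×0.43² = 0.14522.
t = T_v·H_d²/c_v = 0.14522×5.6²/5.2 = 0.8758 years.

t ≈ 0.876 years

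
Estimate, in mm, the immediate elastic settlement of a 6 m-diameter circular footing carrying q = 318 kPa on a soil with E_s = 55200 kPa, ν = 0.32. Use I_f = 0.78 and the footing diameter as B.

Immediate (elastic) settlement: S_e = q·B·(1−ν²)/E_s · I_f.
S_e = 318 × 6 × (1 − 0.32²) / 55200 × 0.78
    = 318 × 6 × 0.8976 / 55200 × 0.78
    = 0.0242 m = 24.2 mm

S_e ≈ 24.2 mm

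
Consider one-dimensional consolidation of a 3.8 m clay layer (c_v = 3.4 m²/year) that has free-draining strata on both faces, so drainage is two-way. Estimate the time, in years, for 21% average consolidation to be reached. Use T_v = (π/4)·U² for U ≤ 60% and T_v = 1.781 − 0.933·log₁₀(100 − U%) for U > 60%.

t ≈ 0.0368 years

Drainage path length: H_d = H/2 = 1.9 m (double drainage).
U ≤ 60%: T_v = (π/4)·U² = (π/4)×0.21² = 0.034636.
t = T_v·H_d²/c_v = 0.034636×1.9²/3.4 = 0.03678 years.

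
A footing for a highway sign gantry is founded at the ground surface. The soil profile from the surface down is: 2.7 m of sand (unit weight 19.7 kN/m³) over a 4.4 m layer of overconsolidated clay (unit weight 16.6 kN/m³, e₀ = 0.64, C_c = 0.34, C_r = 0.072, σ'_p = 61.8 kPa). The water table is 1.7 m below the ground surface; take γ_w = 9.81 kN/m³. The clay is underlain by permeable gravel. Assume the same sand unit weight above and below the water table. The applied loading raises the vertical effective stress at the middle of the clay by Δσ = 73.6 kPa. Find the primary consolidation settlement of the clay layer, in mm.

Mid-depth of clay below the ground surface: z = 2.7 + 4.4/2 = 4.9 m.
Total vertical stress at mid-clay: σ_v = 19.7×2.7 + 16.6×2.2 = 89.71 kPa.
Pore pressure: u = 9.81×(4.9 − 1.7) = 31.392 kPa.
Initial effective stress: σ'_0 = σ_v − u = 89.71 − 31.392 = 58.318 kPa.
Final effective stress: σ'_f = 58.318 + 73.6 = 131.92 kPa.
σ'_f = 131.92 > σ'_p = 61.8 kPa, so the stress path crosses the preconsolidation pressure — recompression up to σ'_p, then virgin compression beyond:
S_c = H/(1+e₀)·[C_r·log₁₀(σ'_p/σ'_0) + C_c·log₁₀(σ'_f/σ'_p)]
    = 4.4/1.64 × [0.072×log₁₀(61.8/58.318) + 0.34×log₁₀(131.92/61.8)]
    = 2.6829 × [0.0018134 + 0.11197] = 0.3053 m

S_c ≈ 305 mm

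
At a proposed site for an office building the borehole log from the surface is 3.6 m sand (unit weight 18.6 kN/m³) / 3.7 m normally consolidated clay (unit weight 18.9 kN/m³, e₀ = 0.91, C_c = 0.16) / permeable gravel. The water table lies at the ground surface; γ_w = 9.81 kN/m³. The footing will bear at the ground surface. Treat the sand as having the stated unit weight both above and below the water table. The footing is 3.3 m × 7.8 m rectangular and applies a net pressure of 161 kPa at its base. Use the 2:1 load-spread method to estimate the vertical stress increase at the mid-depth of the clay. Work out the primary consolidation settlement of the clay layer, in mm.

S_c ≈ 74.4 mm

Mid-depth of clay below the ground surface: z = 3.6 + 3.7/2 = 5.45 m.
Total vertical stress at mid-clay: σ_v = 18.6×3.6 + 18.9×1.85 = 101.93 kPa.
Pore pressure: u = 9.81×(5.45 − 0) = 53.465 kPa.
Initial effective stress: σ'_0 = σ_v − u = 101.93 − 53.465 = 48.465 kPa.
Stress increase at mid-clay by the 2:1 spreading method:
Δσ = qBL/((B+z)(L+z)) = 161×3.3×7.8/((3.3+5.45)(7.8+5.45)) = 35.745 kPa
Final effective stress: σ'_f = σ'_0 + Δσ = 48.465 + 35.745 = 84.21 kPa.
Normally consolidated clay, so the full stress increment lies on the virgin compression line:
S_c = C_c·H/(1+e₀)·log₁₀(σ'_f/σ'_0) = 0.16×3.7/(1+0.91)×log₁₀(84.21/48.465)
    = 0.30995 × 0.23994 = 0.07437 m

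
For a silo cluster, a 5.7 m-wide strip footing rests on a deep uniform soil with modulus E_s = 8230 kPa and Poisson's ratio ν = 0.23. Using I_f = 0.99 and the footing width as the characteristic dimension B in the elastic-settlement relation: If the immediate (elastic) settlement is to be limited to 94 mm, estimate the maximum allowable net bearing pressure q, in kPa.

S_e = q·B·(1−ν²)/E_s · I_f  ⇒  q = S_e·E_s / (B·(1−ν²)·I_f).
q = 0.094 × 8230 / (5.7 × 0.9471 × 0.99) = 144.8 kPa

q ≈ 145 kPa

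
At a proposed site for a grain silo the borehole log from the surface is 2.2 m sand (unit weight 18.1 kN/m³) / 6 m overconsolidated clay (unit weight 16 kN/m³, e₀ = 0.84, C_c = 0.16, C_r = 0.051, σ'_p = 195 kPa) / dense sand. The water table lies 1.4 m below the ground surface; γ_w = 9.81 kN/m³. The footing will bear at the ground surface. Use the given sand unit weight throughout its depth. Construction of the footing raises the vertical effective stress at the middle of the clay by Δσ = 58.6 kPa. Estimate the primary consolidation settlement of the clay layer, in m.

S_c ≈ 0.0556 m

Mid-depth of clay below the ground surface: z = 2.2 + 6/2 = 5.2 m.
Total vertical stress at mid-clay: σ_v = 18.1×2.2 + 16×3 = 87.82 kPa.
Pore pressure: u = 9.81×(5.2 − 1.4) = 37.278 kPa.
Initial effective stress: σ'_0 = σ_v − u = 87.82 − 37.278 = 50.542 kPa.
Final effective stress: σ'_f = 50.542 + 58.6 = 109.14 kPa.
σ'_f = 109.14 ≤ σ'_p = 195 kPa, so the clay remains overconsolidated and only the recompression index applies:
S_c = C_r·H/(1+e₀)·log₁₀(σ'_f/σ'_0) = 0.051×6/1.84×log₁₀(109.14/50.542)
    = 0.16631 × 0.33433 = 0.0556 m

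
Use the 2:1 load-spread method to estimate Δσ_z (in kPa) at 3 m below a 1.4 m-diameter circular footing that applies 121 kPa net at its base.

By the 2:1 method the load spreads at 1 horizontal : 2 vertical, so at depth z the loaded area has grown by z in each plan dimension:
Δσ ≈ qD²/(D+z)² = 121×1.4²/(1.4+3)² = 12.25 kPa

Δσ_z ≈ 12.2 kPa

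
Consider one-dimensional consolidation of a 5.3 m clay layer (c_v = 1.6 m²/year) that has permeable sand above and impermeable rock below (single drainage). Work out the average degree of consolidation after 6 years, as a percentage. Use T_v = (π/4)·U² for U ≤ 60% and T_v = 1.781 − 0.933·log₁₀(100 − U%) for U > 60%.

U ≈ 65.1 %

Drainage path length: H_d = H = 5.3 m (single drainage).
T_v = c_v·t/H_d² = 1.6×6/5.3² = 0.34176.
T_v = 0.34176 corresponds to the U > 60% branch:
U = 1 − 10^((1.781 − T_v)/0.933)/100 = 0.6512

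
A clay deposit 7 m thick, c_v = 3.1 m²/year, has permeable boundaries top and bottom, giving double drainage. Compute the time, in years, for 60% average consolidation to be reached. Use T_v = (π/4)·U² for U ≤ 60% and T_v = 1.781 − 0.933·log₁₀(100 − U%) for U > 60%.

Drainage path length: H_d = H/2 = 3.5 m (double drainage).
U ≤ 60%: T_v = (π/4)·U² = (π/4)×0.6² = 0.28274.
t = T_v·H_d²/c_v = 0.28274×3.5²/3.1 = 1.117 years.

t ≈ 1.12 years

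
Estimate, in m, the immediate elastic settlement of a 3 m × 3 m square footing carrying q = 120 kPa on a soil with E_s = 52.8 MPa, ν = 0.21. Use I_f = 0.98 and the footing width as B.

S_e ≈ 0.00639 m

Immediate (elastic) settlement: S_e = q·B·(1−ν²)/E_s · I_f.
E_s = 52.8 MPa = 52800 kPa.
S_e = 120 × 3 × (1 − 0.21²) / 52800 × 0.98
    = 120 × 3 × 0.9559 / 52800 × 0.98
    = 0.006387 m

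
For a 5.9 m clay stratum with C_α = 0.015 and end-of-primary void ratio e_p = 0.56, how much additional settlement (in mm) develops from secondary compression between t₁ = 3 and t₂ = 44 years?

Secondary compression: S_s = C_α·H/(1+e_p)·log₁₀(t₂/t₁)
S_s = 0.015×5.9/(1+0.56)×log₁₀(44/3)
    = 0.05673 × 1.166 = 0.06617 m

S_s ≈ 66.2 mm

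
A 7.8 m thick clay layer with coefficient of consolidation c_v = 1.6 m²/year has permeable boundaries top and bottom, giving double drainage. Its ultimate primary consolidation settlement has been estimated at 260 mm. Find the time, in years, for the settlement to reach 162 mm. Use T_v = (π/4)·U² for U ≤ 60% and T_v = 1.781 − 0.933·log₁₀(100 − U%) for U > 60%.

t ≈ 2.95 years

Drainage path length: H_d = H/2 = 3.9 m (double drainage).
U = S(t)/S_ult = 162/260 = 0.6231.
U > 60%: T_v = 1.781 − 0.933·log₁₀(100 − 62.308) = 0.31036.
t = T_v·H_d²/c_v = 0.31036×3.9²/1.6 = 2.95 years.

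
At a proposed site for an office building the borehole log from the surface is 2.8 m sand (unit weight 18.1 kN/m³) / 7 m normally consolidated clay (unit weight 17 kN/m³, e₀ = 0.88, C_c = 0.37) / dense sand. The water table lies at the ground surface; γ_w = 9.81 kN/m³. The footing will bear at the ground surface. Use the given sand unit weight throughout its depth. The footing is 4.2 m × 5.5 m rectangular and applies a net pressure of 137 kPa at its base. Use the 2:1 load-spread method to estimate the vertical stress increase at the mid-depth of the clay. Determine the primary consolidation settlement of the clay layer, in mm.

Mid-depth of clay below the ground surface: z = 2.8 + 7/2 = 6.3 m.
Total vertical stress at mid-clay: σ_v = 18.1×2.8 + 17×3.5 = 110.18 kPa.
Pore pressure: u = 9.81×(6.3 − 0) = 61.803 kPa.
Initial effective stress: σ'_0 = σ_v − u = 110.18 − 61.803 = 48.377 kPa.
Stress increase at mid-clay by the 2:1 spreading method:
Δσ = qBL/((B+z)(L+z)) = 137×4.2×5.5/((4.2+6.3)(5.5+6.3)) = 25.542 kPa
Final effective stress: σ'_f = σ'_0 + Δσ = 48.377 + 25.542 = 73.919 kPa.
Normally consolidated clay, so the full stress increment lies on the virgin compression line:
S_c = C_c·H/(1+e₀)·log₁₀(σ'_f/σ'_0) = 0.37×7/(1+0.88)×log₁₀(73.919/48.377)
    = 1.3777 × 0.18412 = 0.2537 m

S_c ≈ 254 mm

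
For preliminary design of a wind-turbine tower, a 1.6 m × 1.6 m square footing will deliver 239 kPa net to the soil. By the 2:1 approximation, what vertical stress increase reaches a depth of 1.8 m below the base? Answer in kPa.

By the 2:1 method the load spreads at 1 horizontal : 2 vertical, so at depth z the loaded area has grown by z in each plan dimension:
Δσ = qBL/((B+z)(L+z)) = 239×1.6×1.6/((1.6+1.8)(1.6+1.8)) = 52.927 kPa

Δσ_z ≈ 52.9 kPa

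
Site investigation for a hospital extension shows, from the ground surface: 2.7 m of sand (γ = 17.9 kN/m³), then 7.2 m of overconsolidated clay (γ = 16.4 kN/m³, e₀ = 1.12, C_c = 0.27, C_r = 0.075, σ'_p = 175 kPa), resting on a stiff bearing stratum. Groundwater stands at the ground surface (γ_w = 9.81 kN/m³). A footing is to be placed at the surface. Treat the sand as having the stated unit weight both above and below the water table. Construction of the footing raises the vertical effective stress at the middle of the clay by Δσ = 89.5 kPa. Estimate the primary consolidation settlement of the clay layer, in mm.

S_c ≈ 120 mm

Mid-depth of clay below the ground surface: z = 2.7 + 7.2/2 = 6.3 m.
Total vertical stress at mid-clay: σ_v = 17.9×2.7 + 16.4×3.6 = 107.37 kPa.
Pore pressure: u = 9.81×(6.3 − 0) = 61.803 kPa.
Initial effective stress: σ'_0 = σ_v − u = 107.37 − 61.803 = 45.567 kPa.
Final effective stress: σ'_f = 45.567 + 89.5 = 135.07 kPa.
σ'_f = 135.07 ≤ σ'_p = 175 kPa, so the clay remains overconsolidated and only the recompression index applies:
S_c = C_r·H/(1+e₀)·log₁₀(σ'_f/σ'_0) = 0.075×7.2/2.12×log₁₀(135.07/45.567)
    = 0.25471 × 0.47191 = 0.1202 m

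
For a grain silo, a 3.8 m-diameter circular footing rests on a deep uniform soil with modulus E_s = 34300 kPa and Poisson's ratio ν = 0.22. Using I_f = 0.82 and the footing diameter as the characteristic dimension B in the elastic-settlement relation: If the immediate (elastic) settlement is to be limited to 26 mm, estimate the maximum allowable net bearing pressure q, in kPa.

S_e = q·B·(1−ν²)/E_s · I_f  ⇒  q = S_e·E_s / (B·(1−ν²)·I_f).
q = 0.026 × 34300 / (3.8 × 0.9516 × 0.82) = 300.8 kPa

q ≈ 301 kPa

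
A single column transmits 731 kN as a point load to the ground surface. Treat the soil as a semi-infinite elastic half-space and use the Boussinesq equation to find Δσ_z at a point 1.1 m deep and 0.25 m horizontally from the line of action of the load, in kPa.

Boussinesq vertical stress below a point load on an elastic half-space:
Δσ_z = 3P/(2πz²) · [1 + (r/z)²]^(−5/2)
r/z = 0.25/1.1 = 0.22727; [1+(r/z)²]^(−5/2) = 0.8817.
Δσ_z = 3×731/(2π×1.1²) × 0.8817 = 288.45 × 0.8817 = 254.3 kPa

Δσ_z ≈ 254 kPa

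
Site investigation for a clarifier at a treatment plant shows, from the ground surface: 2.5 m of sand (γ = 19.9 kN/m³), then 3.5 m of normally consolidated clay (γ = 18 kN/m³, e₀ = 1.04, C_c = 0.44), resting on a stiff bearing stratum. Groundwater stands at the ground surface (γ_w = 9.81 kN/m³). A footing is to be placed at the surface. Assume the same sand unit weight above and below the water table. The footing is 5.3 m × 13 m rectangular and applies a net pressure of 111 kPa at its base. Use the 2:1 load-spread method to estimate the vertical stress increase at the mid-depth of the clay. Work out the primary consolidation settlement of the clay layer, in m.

S_c ≈ 0.255 m

Mid-depth of clay below the ground surface: z = 2.5 + 3.5/2 = 4.25 m.
Total vertical stress at mid-clay: σ_v = 19.9×2.5 + 18×1.75 = 81.25 kPa.
Pore pressure: u = 9.81×(4.25 − 0) = 41.693 kPa.
Initial effective stress: σ'_0 = σ_v − u = 81.25 − 41.693 = 39.557 kPa.
Stress increase at mid-clay by the 2:1 spreading method:
Δσ = qBL/((B+z)(L+z)) = 111×5.3×13/((5.3+4.25)(13+4.25)) = 46.425 kPa
Final effective stress: σ'_f = σ'_0 + Δσ = 39.557 + 46.425 = 85.982 kPa.
Normally consolidated clay, so the full stress increment lies on the virgin compression line:
S_c = C_c·H/(1+e₀)·log₁₀(σ'_f/σ'_0) = 0.44×3.5/(1+1.04)×log₁₀(85.982/39.557)
    = 0.7549 × 0.33718 = 0.2545 m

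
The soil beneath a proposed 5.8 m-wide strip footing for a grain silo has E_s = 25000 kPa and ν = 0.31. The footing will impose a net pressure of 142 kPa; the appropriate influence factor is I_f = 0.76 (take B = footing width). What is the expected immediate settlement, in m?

Immediate (elastic) settlement: S_e = q·B·(1−ν²)/E_s · I_f.
S_e = 142 × 5.8 × (1 − 0.31²) / 25000 × 0.76
    = 142 × 5.8 × 0.9039 / 25000 × 0.76
    = 0.02263 m

S_e ≈ 0.0226 m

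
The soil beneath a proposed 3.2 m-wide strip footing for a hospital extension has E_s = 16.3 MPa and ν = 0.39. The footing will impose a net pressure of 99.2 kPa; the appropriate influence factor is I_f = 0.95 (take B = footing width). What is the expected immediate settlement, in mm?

S_e ≈ 15.7 mm

Immediate (elastic) settlement: S_e = q·B·(1−ν²)/E_s · I_f.
E_s = 16.3 MPa = 16300 kPa.
S_e = 99.2 × 3.2 × (1 − 0.39²) / 16300 × 0.95
    = 99.2 × 3.2 × 0.8479 / 16300 × 0.95
    = 0.01569 m = 15.69 mm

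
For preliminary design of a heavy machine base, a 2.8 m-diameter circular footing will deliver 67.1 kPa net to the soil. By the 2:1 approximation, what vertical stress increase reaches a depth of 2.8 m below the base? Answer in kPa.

By the 2:1 method the load spreads at 1 horizontal : 2 vertical, so at depth z the loaded area has grown by z in each plan dimension:
Δσ ≈ qD²/(D+z)² = 67.1×2.8²/(2.8+2.8)² = 16.775 kPa

Δσ_z ≈ 16.8 kPa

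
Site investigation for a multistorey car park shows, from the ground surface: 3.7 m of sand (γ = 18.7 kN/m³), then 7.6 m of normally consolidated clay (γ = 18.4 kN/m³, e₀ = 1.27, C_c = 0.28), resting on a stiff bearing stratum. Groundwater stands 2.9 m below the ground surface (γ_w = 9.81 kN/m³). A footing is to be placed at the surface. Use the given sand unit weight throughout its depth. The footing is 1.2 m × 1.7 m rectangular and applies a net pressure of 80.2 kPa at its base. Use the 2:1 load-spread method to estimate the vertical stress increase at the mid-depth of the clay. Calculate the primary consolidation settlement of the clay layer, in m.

S_c ≈ 0.00876 m

Mid-depth of clay below the ground surface: z = 3.7 + 7.6/2 = 7.5 m.
Total vertical stress at mid-clay: σ_v = 18.7×3.7 + 18.4×3.8 = 139.11 kPa.
Pore pressure: u = 9.81×(7.5 − 2.9) = 45.126 kPa.
Initial effective stress: σ'_0 = σ_v − u = 139.11 − 45.126 = 93.984 kPa.
Stress increase at mid-clay by the 2:1 spreading method:
Δσ = qBL/((B+z)(L+z)) = 80.2×1.2×1.7/((1.2+7.5)(1.7+7.5)) = 2.0441 kPa
Final effective stress: σ'_f = σ'_0 + Δσ = 93.984 + 2.0441 = 96.028 kPa.
Normally consolidated clay, so the full stress increment lies on the virgin compression line:
S_c = C_c·H/(1+e₀)·log₁₀(σ'_f/σ'_0) = 0.28×7.6/(1+1.27)×log₁₀(96.028/93.984)
    = 0.93744 × 0.009344 = 0.008759 m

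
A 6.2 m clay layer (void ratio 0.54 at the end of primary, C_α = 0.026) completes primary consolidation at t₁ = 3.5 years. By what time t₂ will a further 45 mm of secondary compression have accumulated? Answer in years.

t₂ ≈ 9.42 years

S_s = C_α·H/(1+e_p)·log₁₀(t₂/t₁) ⇒ log₁₀(t₂/t₁) = S_s·(1+e_p)/(C_α·H).
log₁₀(t₂/t₁) = 0.045 × (1+0.54) / (0.026×6.2) = 0.4299
t₂ = t₁ × 10^0.4299 = 3.5 × 2.691 = 9.418 years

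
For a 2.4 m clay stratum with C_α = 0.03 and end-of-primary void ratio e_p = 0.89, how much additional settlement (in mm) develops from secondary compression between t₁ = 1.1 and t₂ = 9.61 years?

S_s ≈ 35.9 mm

Secondary compression: S_s = C_α·H/(1+e_p)·log₁₀(t₂/t₁)
S_s = 0.03×2.4/(1+0.89)×log₁₀(9.61/1.1)
    = 0.0381 × 0.9413 = 0.03586 m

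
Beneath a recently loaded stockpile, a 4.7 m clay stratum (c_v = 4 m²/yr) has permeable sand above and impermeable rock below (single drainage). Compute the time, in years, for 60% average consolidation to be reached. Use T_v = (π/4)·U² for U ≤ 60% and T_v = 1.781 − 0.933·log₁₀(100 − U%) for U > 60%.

t ≈ 1.56 years

Drainage path length: H_d = H = 4.7 m (single drainage).
U ≤ 60%: T_v = (π/4)·U² = (π/4)×0.6² = 0.28274.
t = T_v·H_d²/c_v = 0.28274×4.7²/4 = 1.561 years.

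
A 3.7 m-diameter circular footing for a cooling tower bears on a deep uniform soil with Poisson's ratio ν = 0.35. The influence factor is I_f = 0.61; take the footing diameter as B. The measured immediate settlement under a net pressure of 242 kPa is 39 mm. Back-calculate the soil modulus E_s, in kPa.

S_e = q·B·(1−ν²)/E_s · I_f  ⇒  E_s = q·B·(1−ν²)·I_f / S_e.
E_s = 242 × 3.7 × 0.8775 × 0.61 / 0.039 = 12290 kPa

E_s ≈ 12300 kPa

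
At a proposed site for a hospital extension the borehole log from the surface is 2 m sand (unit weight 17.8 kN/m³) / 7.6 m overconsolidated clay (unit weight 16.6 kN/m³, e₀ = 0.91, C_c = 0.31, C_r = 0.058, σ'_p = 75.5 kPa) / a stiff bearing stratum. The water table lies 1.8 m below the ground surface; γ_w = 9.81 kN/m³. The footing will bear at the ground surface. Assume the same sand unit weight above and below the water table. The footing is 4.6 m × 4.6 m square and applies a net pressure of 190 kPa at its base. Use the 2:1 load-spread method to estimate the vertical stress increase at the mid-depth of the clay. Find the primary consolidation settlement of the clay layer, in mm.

S_c ≈ 156 mm

Mid-depth of clay below the ground surface: z = 2 + 7.6/2 = 5.8 m.
Total vertical stress at mid-clay: σ_v = 17.8×2 + 16.6×3.8 = 98.68 kPa.
Pore pressure: u = 9.81×(5.8 − 1.8) = 39.24 kPa.
Initial effective stress: σ'_0 = σ_v − u = 98.68 − 39.24 = 59.44 kPa.
Stress increase at mid-clay by the 2:1 spreading method:
Δσ = qBL/((B+z)(L+z)) = 190×4.6×4.6/((4.6+5.8)(4.6+5.8)) = 37.171 kPa
Final effective stress: σ'_f = 59.44 + 37.171 = 96.611 kPa.
σ'_f = 96.611 > σ'_p = 75.5 kPa, so the stress path crosses the preconsolidation pressure — recompression up to σ'_p, then virgin compression beyond:
S_c = H/(1+e₀)·[C_r·log₁₀(σ'_p/σ'_0) + C_c·log₁₀(σ'_f/σ'_p)]
    = 7.6/1.91 × [0.058×log₁₀(75.5/59.44) + 0.31×log₁₀(96.611/75.5)]
    = 3.9791 × [0.0060244 + 0.033195] = 0.1561 m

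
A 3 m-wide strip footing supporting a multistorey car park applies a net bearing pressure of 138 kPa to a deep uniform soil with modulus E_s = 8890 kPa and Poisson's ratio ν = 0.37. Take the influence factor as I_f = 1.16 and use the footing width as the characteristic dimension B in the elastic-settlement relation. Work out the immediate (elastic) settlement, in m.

S_e ≈ 0.0466 m

Immediate (elastic) settlement: S_e = q·B·(1−ν²)/E_s · I_f.
S_e = 138 × 3 × (1 − 0.37²) / 8890 × 1.16
    = 138 × 3 × 0.8631 / 8890 × 1.16
    = 0.04662 m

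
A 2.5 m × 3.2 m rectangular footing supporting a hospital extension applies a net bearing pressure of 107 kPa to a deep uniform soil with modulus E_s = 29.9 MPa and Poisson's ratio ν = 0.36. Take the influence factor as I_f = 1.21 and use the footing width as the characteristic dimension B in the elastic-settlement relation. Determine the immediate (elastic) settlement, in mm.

Immediate (elastic) settlement: S_e = q·B·(1−ν²)/E_s · I_f.
E_s = 29.9 MPa = 29900 kPa.
S_e = 107 × 2.5 × (1 − 0.36²) / 29900 × 1.21
    = 107 × 2.5 × 0.8704 / 29900 × 1.21
    = 0.009422 m = 9.422 mm

S_e ≈ 9.42 mm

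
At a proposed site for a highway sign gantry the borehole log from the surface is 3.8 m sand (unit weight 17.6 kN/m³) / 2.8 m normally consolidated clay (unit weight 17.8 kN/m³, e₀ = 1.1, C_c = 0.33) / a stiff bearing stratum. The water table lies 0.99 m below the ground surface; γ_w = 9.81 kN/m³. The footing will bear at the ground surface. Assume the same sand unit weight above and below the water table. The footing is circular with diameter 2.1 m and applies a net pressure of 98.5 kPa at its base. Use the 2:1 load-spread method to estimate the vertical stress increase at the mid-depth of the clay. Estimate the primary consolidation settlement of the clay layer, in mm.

S_c ≈ 28.6 mm

Mid-depth of clay below the ground surface: z = 3.8 + 2.8/2 = 5.2 m.
Total vertical stress at mid-clay: σ_v = 17.6×3.8 + 17.8×1.4 = 91.8 kPa.
Pore pressure: u = 9.81×(5.2 − 0.99) = 41.3 kPa.
Initial effective stress: σ'_0 = σ_v − u = 91.8 − 41.3 = 50.5 kPa.
Stress increase at mid-clay by the 2:1 spreading method:
Δσ ≈ qD²/(D+z)² = 98.5×2.1²/(2.1+5.2)² = 8.1513 kPa
Final effective stress: σ'_f = σ'_0 + Δσ = 50.5 + 8.1513 = 58.651 kPa.
Normally consolidated clay, so the full stress increment lies on the virgin compression line:
S_c = C_c·H/(1+e₀)·log₁₀(σ'_f/σ'_0) = 0.33×2.8/(1+1.1)×log₁₀(58.651/50.5)
    = 0.44 × 0.064984 = 0.02859 m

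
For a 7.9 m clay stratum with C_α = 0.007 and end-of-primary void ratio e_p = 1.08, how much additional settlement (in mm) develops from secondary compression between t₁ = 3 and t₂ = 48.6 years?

Secondary compression: S_s = C_α·H/(1+e_p)·log₁₀(t₂/t₁)
S_s = 0.007×7.9/(1+1.08)×log₁₀(48.6/3)
    = 0.02659 × 1.21 = 0.03216 m

S_s ≈ 32.2 mm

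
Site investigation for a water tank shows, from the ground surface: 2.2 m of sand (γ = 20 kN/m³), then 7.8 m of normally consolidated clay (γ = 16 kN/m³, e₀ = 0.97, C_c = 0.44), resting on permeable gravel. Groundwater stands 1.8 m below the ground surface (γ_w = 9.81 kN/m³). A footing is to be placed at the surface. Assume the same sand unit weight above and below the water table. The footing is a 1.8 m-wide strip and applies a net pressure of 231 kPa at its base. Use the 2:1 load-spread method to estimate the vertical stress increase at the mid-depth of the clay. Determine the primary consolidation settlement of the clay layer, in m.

Mid-depth of clay below the ground surface: z = 2.2 + 7.8/2 = 6.1 m.
Total vertical stress at mid-clay: σ_v = 20×2.2 + 16×3.9 = 106.4 kPa.
Pore pressure: u = 9.81×(6.1 − 1.8) = 42.183 kPa.
Initial effective stress: σ'_0 = σ_v − u = 106.4 − 42.183 = 64.217 kPa.
Stress increase at mid-clay by the 2:1 spreading method:
Δσ = qB/(B+z) = 231×1.8/(1.8+6.1) = 52.633 kPa
Final effective stress: σ'_f = σ'_0 + Δσ = 64.217 + 52.633 = 116.85 kPa.
Normally consolidated clay, so the full stress increment lies on the virgin compression line:
S_c = C_c·H/(1+e₀)·log₁₀(σ'_f/σ'_0) = 0.44×7.8/(1+0.97)×log₁₀(116.85/64.217)
    = 1.7421 × 0.25998 = 0.4529 m

S_c ≈ 0.453 m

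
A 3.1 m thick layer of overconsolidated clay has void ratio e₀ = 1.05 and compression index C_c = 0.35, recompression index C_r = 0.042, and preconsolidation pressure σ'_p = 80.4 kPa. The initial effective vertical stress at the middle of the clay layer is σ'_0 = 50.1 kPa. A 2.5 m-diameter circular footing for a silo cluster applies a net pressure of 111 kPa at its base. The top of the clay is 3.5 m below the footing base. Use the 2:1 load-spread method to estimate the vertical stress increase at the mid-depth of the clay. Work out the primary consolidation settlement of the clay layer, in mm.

S_c ≈ 6 mm

Mid-depth of clay below the footing base: z = 3.5 + 3.1/2 = 5.05 m.
Stress increase at mid-clay by the 2:1 spreading method:
Δσ ≈ qD²/(D+z)² = 111×2.5²/(2.5+5.05)² = 12.171 kPa
Final effective stress: σ'_f = 50.1 + 12.171 = 62.271 kPa.
σ'_f = 62.271 ≤ σ'_p = 80.4 kPa, so the clay remains overconsolidated and only the recompression index applies:
S_c = C_r·H/(1+e₀)·log₁₀(σ'_f/σ'_0) = 0.042×3.1/2.05×log₁₀(62.271/50.1)
    = 0.063512 × 0.094448 = 0.005999 m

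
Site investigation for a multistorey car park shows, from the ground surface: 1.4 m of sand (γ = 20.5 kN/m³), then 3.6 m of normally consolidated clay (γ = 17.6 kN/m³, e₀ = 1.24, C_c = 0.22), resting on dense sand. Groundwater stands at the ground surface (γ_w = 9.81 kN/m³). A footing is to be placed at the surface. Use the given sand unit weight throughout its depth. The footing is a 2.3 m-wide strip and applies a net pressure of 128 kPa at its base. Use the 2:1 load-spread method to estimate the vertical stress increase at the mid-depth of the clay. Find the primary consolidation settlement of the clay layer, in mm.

S_c ≈ 161 mm

Mid-depth of clay below the ground surface: z = 1.4 + 3.6/2 = 3.2 m.
Total vertical stress at mid-clay: σ_v = 20.5×1.4 + 17.6×1.8 = 60.38 kPa.
Pore pressure: u = 9.81×(3.2 − 0) = 31.392 kPa.
Initial effective stress: σ'_0 = σ_v − u = 60.38 − 31.392 = 28.988 kPa.
Stress increase at mid-clay by the 2:1 spreading method:
Δσ = qB/(B+z) = 128×2.3/(2.3+3.2) = 53.527 kPa
Final effective stress: σ'_f = σ'_0 + Δσ = 28.988 + 53.527 = 82.515 kPa.
Normally consolidated clay, so the full stress increment lies on the virgin compression line:
S_c = C_c·H/(1+e₀)·log₁₀(σ'_f/σ'_0) = 0.22×3.6/(1+1.24)×log₁₀(82.515/28.988)
    = 0.35357 × 0.45431 = 0.1606 m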